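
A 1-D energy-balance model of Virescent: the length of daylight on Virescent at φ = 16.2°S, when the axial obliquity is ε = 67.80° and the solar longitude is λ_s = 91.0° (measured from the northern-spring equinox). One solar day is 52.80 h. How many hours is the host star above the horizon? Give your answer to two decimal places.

13.10 h

Solar declination: sin δ = sin ε · sin λ_s = sin 67.80° × sin 91.0° = 0.92573, so δ = +67.779°.
cos H₀ = −tan φ · tan δ = −tan(-16.2°) × tan(+67.779°) = 0.7112, so H₀ = 0.7797 rad = 44.67°.
Daylight = 2H₀/(2π) × 52.80 h = (0.7797/π) × 52.80 = 13.10 h.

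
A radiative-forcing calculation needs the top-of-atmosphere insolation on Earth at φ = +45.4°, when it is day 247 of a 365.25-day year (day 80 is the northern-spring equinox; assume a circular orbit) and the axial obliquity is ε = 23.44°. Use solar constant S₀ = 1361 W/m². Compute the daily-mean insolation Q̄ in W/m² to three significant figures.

Q̄ ≈ 355 W/m²

Solar longitude: λ_s = 360° × (247 − 80)/365.25 = 164.600°.
sin δ = sin 23.44° × sin 164.600° = 0.10564, so δ = +6.064°.
cos H₀ = −tan(+45.4°) tan(+6.064°) = -0.1077, H₀ = 1.6787 rad.
Bracket: H₀ sin φ sin δ + cos φ cos δ sin H₀ = 1.6787×0.71203×0.10564 + 0.70215×0.99440×0.99418 = 0.126270 + 0.694154 = 0.820424.
Q̄ = (S₀/π) × [bracket] = (1361/π) × 0.820424 = 355.4 W/m².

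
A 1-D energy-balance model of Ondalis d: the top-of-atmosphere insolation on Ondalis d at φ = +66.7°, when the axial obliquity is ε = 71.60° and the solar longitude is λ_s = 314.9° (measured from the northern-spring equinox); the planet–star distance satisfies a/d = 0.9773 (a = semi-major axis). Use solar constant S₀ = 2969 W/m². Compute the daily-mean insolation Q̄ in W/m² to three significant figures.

Q̄ ≈ 0.00 W/m²

Solar declination: sin δ = sin ε · sin λ_s = sin 71.60° × sin 314.9° = -0.67213, so δ = -42.231°.
cos H₀ = −tan(+66.7°) tan(-42.231°) = 2.1078 ≥ 1 ⇒ polar night, H₀ = 0 and Q̄ = 0.
Inverse-square distance factor (a/d)² = 0.9773² = 0.955115.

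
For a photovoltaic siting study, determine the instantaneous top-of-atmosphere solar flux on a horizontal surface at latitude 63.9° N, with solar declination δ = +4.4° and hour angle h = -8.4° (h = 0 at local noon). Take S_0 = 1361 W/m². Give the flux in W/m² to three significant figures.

cos θ_z = sin ϕ sin δ + cos ϕ cos δ cos h = 0.068896 + 0.433937 = 0.502833.
Flux = S_0 · cos θ_z = 1361 × 0.502833 = 684.4 W/m².

684 W/m²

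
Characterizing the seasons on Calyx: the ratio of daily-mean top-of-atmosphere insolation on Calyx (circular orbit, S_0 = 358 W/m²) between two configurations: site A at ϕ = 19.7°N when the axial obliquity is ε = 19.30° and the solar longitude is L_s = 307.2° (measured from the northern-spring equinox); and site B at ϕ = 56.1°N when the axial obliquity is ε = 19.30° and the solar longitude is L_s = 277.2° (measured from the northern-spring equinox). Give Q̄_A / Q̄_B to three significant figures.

— Configuration A (ϕ=+19.7°):
Solar declination: sin δ = sin ε · sin L_s = sin 19.30° × sin 307.2° = -0.26326, so δ = -15.264°.
cos h₀ = −tan(+19.7°) tan(-15.264°) = 0.0977, h₀ = 1.4729 rad.
Bracket: h₀ sin ϕ sin δ + cos ϕ cos δ sin h₀ = 1.4729×0.33710×-0.26326 + 0.94147×0.96472×0.99522 = -0.130712 + 0.903913 = 0.773201.
Q̄ = (S_0/π) × [bracket] = (358/π) × 0.773201 = 88.110 W/m².
— Configuration B (ϕ=+56.1°):
Solar declination: sin δ = sin ε · sin L_s = sin 19.30° × sin 277.2° = -0.32791, so δ = -19.142°.
cos h₀ = −tan(+56.1°) tan(-19.142°) = 0.5165, h₀ = 1.0280 rad.
Bracket: h₀ sin ϕ sin δ + cos ϕ cos δ sin h₀ = 1.0280×0.83001×-0.32791 + 0.55775×0.94471×0.85626 = -0.279789 + 0.451174 = 0.171385.
Q̄ = (S_0/π) × [bracket] = (358/π) × 0.171385 = 19.530 W/m².
Ratio Q̄_A / Q̄_B = 88.110 / 19.530 = 4.512.

Q̄_A / Q̄_B ≈ 4.51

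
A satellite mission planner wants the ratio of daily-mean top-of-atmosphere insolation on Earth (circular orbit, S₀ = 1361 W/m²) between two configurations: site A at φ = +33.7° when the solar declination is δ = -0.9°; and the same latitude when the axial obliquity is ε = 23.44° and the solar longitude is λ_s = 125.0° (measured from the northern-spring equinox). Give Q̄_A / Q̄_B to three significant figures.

Q̄_A / Q̄_B ≈ 0.750

— Configuration A (φ=+33.7°):
cos H₀ = −tan(+33.7°) tan(-0.900°) = 0.0105, H₀ = 1.5603 rad.
Bracket: H₀ sin φ sin δ + cos φ cos δ sin H₀ = 1.5603×0.55484×-0.01571 + 0.83195×0.99988×0.99995 = -0.013600 + 0.831809 = 0.818209.
Q̄ = (S₀/π) × [bracket] = (1361/π) × 0.818209 = 354.46 W/m².
— Configuration B (φ=+33.7°):
Solar declination: sin δ = sin ε · sin λ_s = sin 23.44° × sin 125.0° = 0.32585, so δ = +19.017°.
cos H₀ = −tan(+33.7°) tan(+19.017°) = -0.2299, H₀ = 1.8027 rad.
Bracket: H₀ sin φ sin δ + cos φ cos δ sin H₀ = 1.8027×0.55484×0.32585 + 0.83195×0.94542×0.97322 = 0.325918 + 0.765479 = 1.091397.
Q̄ = (S₀/π) × [bracket] = (1361/π) × 1.091397 = 472.81 W/m².
Ratio Q̄_A / Q̄_B = 354.46 / 472.81 = 0.7497.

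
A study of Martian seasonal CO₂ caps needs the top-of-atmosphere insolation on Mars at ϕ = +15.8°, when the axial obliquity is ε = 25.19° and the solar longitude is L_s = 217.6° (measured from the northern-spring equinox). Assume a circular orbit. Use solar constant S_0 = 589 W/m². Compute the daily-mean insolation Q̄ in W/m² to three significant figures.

Solar declination: sin δ = sin ε · sin L_s = sin 25.19° × sin 217.6° = -0.25969, so δ = -15.052°.
cos h₀ = −tan(+15.8°) tan(-15.052°) = 0.0761, h₀ = 1.4946 rad.
Bracket: h₀ sin ϕ sin δ + cos ϕ cos δ sin h₀ = 1.4946×0.27228×-0.25969 + 0.96222×0.96569×0.99710 = -0.105681 + 0.926512 = 0.820831.
Q̄ = (S_0/π) × [bracket] = (589/π) × 0.820831 = 153.9 W/m².

Q̄ ≈ 154 W/m²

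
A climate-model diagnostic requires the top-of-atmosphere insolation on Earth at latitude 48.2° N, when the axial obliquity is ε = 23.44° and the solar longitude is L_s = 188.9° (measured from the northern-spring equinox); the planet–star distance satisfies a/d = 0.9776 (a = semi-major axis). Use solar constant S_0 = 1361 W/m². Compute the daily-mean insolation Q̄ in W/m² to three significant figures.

Q̄ ≈ 246 W/m²

Solar declination: sin δ = sin ε · sin L_s = sin 23.44° × sin 188.9° = -0.06154, so δ = -3.528°.
cos h₀ = −tan(+48.2°) tan(-3.528°) = 0.0690, h₀ = 1.5018 rad.
Bracket: h₀ sin ϕ sin δ + cos ϕ cos δ sin h₀ = 1.5018×0.74548×-0.06154 + 0.66653×0.99810×0.99762 = -0.068898 + 0.663680 = 0.594782.
Inverse-square distance factor (a/d)² = 0.9776² = 0.955702.
Q̄ = (S_0/π) × 0.955702 × [bracket] = (1361/π) × 0.955702 × 0.594782 = 246.3 W/m².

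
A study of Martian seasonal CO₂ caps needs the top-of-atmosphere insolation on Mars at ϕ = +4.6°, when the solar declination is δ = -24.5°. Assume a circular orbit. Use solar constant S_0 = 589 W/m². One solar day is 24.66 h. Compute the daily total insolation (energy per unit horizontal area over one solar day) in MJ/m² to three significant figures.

cos h₀ = −tan(+4.6°) tan(-24.500°) = 0.0367, h₀ = 1.5341 rad.
Bracket: h₀ sin ϕ sin δ + cos ϕ cos δ sin h₀ = 1.5341×0.08020×-0.41469 + 0.99678×0.90996×0.99933 = -0.051021 + 0.906422 = 0.855401.
Q̄ = (S_0/π) × [bracket] = (589/π) × 0.855401 = 160.37 W/m².
Daily total = Q̄ × 24.66 h × 3600 s/h = 160.37 × 24.66 × 3600 / 10⁶ = 14.24 MJ/m².

14.2 MJ/m²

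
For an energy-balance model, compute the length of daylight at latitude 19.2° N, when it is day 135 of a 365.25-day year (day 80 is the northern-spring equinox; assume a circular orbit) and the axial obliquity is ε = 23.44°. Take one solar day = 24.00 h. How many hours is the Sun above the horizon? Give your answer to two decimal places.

12.91 h

Solar longitude: λ_s = 360° × (135 − 80)/365.25 = 54.209°.
sin δ = sin 23.44° × sin 54.209° = 0.32267, so δ = +18.824°.
cos H₀ = −tan φ · tan δ = −tan(+19.2°) × tan(+18.824°) = -0.1187, so H₀ = 1.6898 rad = 96.82°.
Daylight = 2H₀/(2π) × 24.00 h = (1.6898/π) × 24.00 = 12.91 h.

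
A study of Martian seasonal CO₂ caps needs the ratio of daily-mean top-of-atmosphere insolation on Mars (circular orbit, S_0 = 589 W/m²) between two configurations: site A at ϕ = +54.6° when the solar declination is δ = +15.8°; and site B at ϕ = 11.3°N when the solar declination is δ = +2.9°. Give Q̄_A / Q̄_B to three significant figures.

— Configuration A (ϕ=+54.6°):
cos h₀ = −tan(+54.6°) tan(+15.800°) = -0.3982, h₀ = 1.9803 rad.
Bracket: h₀ sin ϕ sin δ + cos ϕ cos δ sin h₀ = 1.9803×0.81513×0.27228 + 0.57928×0.96222×0.91731 = 0.439515 + 0.511304 = 0.950819.
Q̄ = (S_0/π) × [bracket] = (589/π) × 0.950819 = 178.26 W/m².
— Configuration B (ϕ=+11.3°):
cos h₀ = −tan(+11.3°) tan(+2.900°) = -0.0101, h₀ = 1.5809 rad.
Bracket: h₀ sin ϕ sin δ + cos ϕ cos δ sin h₀ = 1.5809×0.19595×0.05059 + 0.98061×0.99872×0.99995 = 0.015672 + 0.979306 = 0.994978.
Q̄ = (S_0/π) × [bracket] = (589/π) × 0.994978 = 186.54 W/m².
Ratio Q̄_A / Q̄_B = 178.26 / 186.54 = 0.9556.

Q̄_A / Q̄_B ≈ 0.956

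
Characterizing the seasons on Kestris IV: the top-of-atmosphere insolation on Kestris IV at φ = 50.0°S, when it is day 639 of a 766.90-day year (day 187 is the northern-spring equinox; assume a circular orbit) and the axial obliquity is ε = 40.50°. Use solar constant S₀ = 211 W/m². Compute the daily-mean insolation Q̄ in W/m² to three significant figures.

Q̄ ≈ 72.4 W/m²

Solar longitude: λ_s = 360° × (639 − 187)/766.90 = 212.179°.
sin δ = sin 40.50° × sin 212.179° = -0.34587, so δ = -20.235°.
cos H₀ = −tan(-50.0°) tan(-20.235°) = -0.4393, H₀ = 2.0256 rad.
Bracket: H₀ sin φ sin δ + cos φ cos δ sin H₀ = 2.0256×-0.76604×-0.34587 + 0.64279×0.93828×0.89834 = 0.536683 + 0.541804 = 1.078487.
Q̄ = (S₀/π) × [bracket] = (211/π) × 1.078487 = 72.43 W/m².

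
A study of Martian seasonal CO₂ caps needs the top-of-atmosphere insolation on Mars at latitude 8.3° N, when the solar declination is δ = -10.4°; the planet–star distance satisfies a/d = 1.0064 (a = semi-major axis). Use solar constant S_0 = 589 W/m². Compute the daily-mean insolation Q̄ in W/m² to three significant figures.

cos h₀ = −tan(+8.3°) tan(-10.400°) = 0.0268, h₀ = 1.5440 rad.
Bracket: h₀ sin ϕ sin δ + cos ϕ cos δ sin h₀ = 1.5440×0.14436×-0.18052 + 0.98953×0.98357×0.99964 = -0.040236 + 0.972922 = 0.932686.
Inverse-square distance factor (a/d)² = 1.0064² = 1.012841.
Q̄ = (S_0/π) × 1.012841 × [bracket] = (589/π) × 1.012841 × 0.932686 = 177.1 W/m².

Q̄ ≈ 177 W/m²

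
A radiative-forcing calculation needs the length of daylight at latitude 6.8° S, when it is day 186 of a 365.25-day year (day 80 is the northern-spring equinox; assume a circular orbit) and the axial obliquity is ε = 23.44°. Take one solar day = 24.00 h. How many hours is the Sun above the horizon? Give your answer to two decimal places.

Solar longitude: λ_s = 360° × (186 − 80)/365.25 = 104.476°.
sin δ = sin 23.44° × sin 104.476° = 0.38516, so δ = +22.654°.
cos H₀ = −tan φ · tan δ = −tan(-6.8°) × tan(+22.654°) = 0.0498, so H₀ = 1.5210 rad = 87.15°.
Daylight = 2H₀/(2π) × 24.00 h = (1.5210/π) × 24.00 = 11.62 h.

11.62 h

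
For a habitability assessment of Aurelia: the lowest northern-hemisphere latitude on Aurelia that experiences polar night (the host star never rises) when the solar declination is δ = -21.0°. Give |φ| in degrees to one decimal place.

Polar night requires cos H₀ = −tan φ tan δ ≥ 1, i.e. tan φ tan δ ≤ −1.
The boundary is |tan φ| · |tan δ| = 1, so |φ| = 90° − |δ| = 90° − 21.0° = 69.0° in the northern hemisphere.

|φ| = 69.0°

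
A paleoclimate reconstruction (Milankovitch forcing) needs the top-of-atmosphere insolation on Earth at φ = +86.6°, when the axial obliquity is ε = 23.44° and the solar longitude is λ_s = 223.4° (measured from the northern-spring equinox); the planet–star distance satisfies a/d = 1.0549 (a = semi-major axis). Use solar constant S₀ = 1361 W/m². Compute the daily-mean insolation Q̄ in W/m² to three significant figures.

Q̄ ≈ 0.00 W/m²

Solar declination: sin δ = sin ε · sin λ_s = sin 23.44° × sin 223.4° = -0.27332, so δ = -15.862°.
cos H₀ = −tan(+86.6°) tan(-15.862°) = 4.7825 ≥ 1 ⇒ polar night, H₀ = 0 and Q̄ = 0.
Inverse-square distance factor (a/d)² = 1.0549² = 1.112814.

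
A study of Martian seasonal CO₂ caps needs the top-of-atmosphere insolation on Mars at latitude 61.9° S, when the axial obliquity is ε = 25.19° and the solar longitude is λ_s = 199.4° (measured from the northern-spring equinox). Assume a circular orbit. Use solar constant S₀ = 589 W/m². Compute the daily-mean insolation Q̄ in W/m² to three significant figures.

Q̄ ≈ 127 W/m²

Solar declination: sin δ = sin ε · sin λ_s = sin 25.19° × sin 199.4° = -0.14137, so δ = -8.127°.
cos H₀ = −tan(-61.9°) tan(-8.127°) = -0.2675, H₀ = 1.8416 rad.
Bracket: H₀ sin φ sin δ + cos φ cos δ sin H₀ = 1.8416×-0.88213×-0.14137 + 0.47101×0.98996×0.96357 = 0.229660 + 0.449294 = 0.678954.
Q̄ = (S₀/π) × [bracket] = (589/π) × 0.678954 = 127.3 W/m².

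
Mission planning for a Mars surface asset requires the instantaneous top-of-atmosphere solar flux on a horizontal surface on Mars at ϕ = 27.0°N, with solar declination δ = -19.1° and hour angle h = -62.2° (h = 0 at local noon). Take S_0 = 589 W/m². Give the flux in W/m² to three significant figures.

144 W/m²

cos θ_z = sin ϕ sin δ + cos ϕ cos δ cos h = -0.148554 + 0.392677 = 0.244123.
Flux = S_0 · cos θ_z = 589 × 0.244123 = 143.8 W/m².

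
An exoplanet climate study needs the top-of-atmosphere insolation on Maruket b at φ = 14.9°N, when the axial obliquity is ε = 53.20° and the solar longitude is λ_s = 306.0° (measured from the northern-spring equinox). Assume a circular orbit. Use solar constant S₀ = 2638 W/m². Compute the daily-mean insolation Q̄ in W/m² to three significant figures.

Q̄ ≈ 414 W/m²

Solar declination: sin δ = sin ε · sin λ_s = sin 53.20° × sin 306.0° = -0.64781, so δ = -40.376°.
cos H₀ = −tan(+14.9°) tan(-40.376°) = 0.2263, H₀ = 1.3426 rad.
Bracket: H₀ sin φ sin δ + cos φ cos δ sin H₀ = 1.3426×0.25713×-0.64781 + 0.96638×0.76181×0.97407 = -0.223639 + 0.717108 = 0.493469.
Q̄ = (S₀/π) × [bracket] = (2638/π) × 0.493469 = 414.4 W/m².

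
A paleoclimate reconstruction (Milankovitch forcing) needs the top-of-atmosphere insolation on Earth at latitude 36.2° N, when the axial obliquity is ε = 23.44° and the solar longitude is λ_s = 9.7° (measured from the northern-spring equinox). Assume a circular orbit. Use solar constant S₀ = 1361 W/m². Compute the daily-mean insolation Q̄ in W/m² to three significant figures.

Solar declination: sin δ = sin ε · sin λ_s = sin 23.44° × sin 9.7° = 0.06702, so δ = +3.843°.
cos H₀ = −tan(+36.2°) tan(+3.843°) = -0.0492, H₀ = 1.6200 rad.
Bracket: H₀ sin φ sin δ + cos φ cos δ sin H₀ = 1.6200×0.59061×0.06702 + 0.80696×0.99775×0.99879 = 0.064124 + 0.804170 = 0.868294.
Q̄ = (S₀/π) × [bracket] = (1361/π) × 0.868294 = 376.2 W/m².

Q̄ ≈ 376 W/m²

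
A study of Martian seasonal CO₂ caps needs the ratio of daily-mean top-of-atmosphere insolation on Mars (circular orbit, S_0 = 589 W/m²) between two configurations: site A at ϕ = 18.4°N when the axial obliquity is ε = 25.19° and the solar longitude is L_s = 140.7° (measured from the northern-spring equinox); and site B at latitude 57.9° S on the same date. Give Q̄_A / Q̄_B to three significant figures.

Q̄_A / Q̄_B ≈ 5.13

— Configuration A (ϕ=+18.4°):
Solar declination: sin δ = sin ε · sin L_s = sin 25.19° × sin 140.7° = 0.26958, so δ = +15.639°.
cos h₀ = −tan(+18.4°) tan(+15.639°) = -0.0931, h₀ = 1.6641 rad.
Bracket: h₀ sin ϕ sin δ + cos ϕ cos δ sin h₀ = 1.6641×0.31565×0.26958 + 0.94888×0.96298×0.99565 = 0.141603 + 0.909778 = 1.051381.
Q̄ = (S_0/π) × [bracket] = (589/π) × 1.051381 = 197.12 W/m².
— Configuration B (ϕ=-57.9°):
cos h₀ = −tan(-57.9°) tan(+15.639°) = 0.4463, h₀ = 1.1082 rad.
Bracket: h₀ sin ϕ sin δ + cos ϕ cos δ sin h₀ = 1.1082×-0.84712×0.26958 + 0.53140×0.96298×0.89490 = -0.253076 + 0.457945 = 0.204869.
Q̄ = (S_0/π) × [bracket] = (589/π) × 0.204869 = 38.410 W/m².
Ratio Q̄_A / Q̄_B = 197.12 / 38.410 = 5.132.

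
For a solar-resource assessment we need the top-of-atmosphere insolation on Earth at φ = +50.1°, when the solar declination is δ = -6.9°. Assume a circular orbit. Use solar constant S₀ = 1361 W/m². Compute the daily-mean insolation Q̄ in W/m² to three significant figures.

Q̄ ≈ 216 W/m²

cos H₀ = −tan(+50.1°) tan(-6.900°) = 0.1447, H₀ = 1.4256 rad.
Bracket: H₀ sin φ sin δ + cos φ cos δ sin H₀ = 1.4256×0.76717×-0.12014 + 0.64145×0.99276×0.98947 = -0.131394 + 0.630100 = 0.498706.
Q̄ = (S₀/π) × [bracket] = (1361/π) × 0.498706 = 216.0 W/m².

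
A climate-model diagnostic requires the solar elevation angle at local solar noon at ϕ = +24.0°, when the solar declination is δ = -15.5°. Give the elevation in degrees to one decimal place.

50.5°

At local noon the hour angle is zero, so the zenith angle equals |ϕ − δ| = |+24.0° − (-15.500°)| = 39.500°.
Elevation = 90° − 39.500° = 50.5°.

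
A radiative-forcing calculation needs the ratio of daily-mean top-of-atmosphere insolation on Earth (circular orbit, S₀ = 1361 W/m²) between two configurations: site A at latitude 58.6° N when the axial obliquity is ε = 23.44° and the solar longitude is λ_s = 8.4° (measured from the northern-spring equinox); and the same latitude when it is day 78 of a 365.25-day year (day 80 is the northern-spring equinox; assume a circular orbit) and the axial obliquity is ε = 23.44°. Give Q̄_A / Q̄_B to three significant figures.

Q̄_A / Q̄_B ≈ 1.19

— Configuration A (φ=+58.6°):
Solar declination: sin δ = sin ε · sin λ_s = sin 23.44° × sin 8.4° = 0.05811, so δ = +3.331°.
cos H₀ = −tan(+58.6°) tan(+3.331°) = -0.0954, H₀ = 1.6663 rad.
Bracket: H₀ sin φ sin δ + cos φ cos δ sin H₀ = 1.6663×0.85355×0.05811 + 0.52101×0.99831×0.99544 = 0.082648 + 0.517758 = 0.600406.
Q̄ = (S₀/π) × [bracket] = (1361/π) × 0.600406 = 260.11 W/m².
— Configuration B (φ=+58.6°):
Solar longitude: λ_s = 360° × (78 − 80)/365.25 = -1.971°, i.e. -1.971° + 360° = 358.029°.
sin δ = sin 23.44° × sin 358.029° = -0.01368, so δ = -0.784°.
cos H₀ = −tan(+58.6°) tan(-0.784°) = 0.0224, H₀ = 1.5484 rad.
Bracket: H₀ sin φ sin δ + cos φ cos δ sin H₀ = 1.5484×0.85355×-0.01368 + 0.52101×0.99991×0.99975 = -0.018080 + 0.520833 = 0.502753.
Q̄ = (S₀/π) × [bracket] = (1361/π) × 0.502753 = 217.80 W/m².
Ratio Q̄_A / Q̄_B = 260.11 / 217.80 = 1.194.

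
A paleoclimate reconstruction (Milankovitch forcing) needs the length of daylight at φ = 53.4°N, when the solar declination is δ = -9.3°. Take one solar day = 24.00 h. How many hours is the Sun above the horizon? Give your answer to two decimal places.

cos H₀ = −tan φ · tan δ = −tan(+53.4°) × tan(-9.300°) = 0.2205, so H₀ = 1.3485 rad = 77.26°.
Daylight = 2H₀/(2π) × 24.00 h = (1.3485/π) × 24.00 = 10.30 h.

10.30 h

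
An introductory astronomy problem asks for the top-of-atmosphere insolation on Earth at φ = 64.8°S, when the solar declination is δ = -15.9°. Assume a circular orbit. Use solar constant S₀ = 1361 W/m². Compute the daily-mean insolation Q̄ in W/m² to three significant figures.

Q̄ ≈ 380 W/m²

cos H₀ = −tan(-64.8°) tan(-15.900°) = -0.6054, H₀ = 2.2210 rad.
Bracket: H₀ sin φ sin δ + cos φ cos δ sin H₀ = 2.2210×-0.90483×-0.27396 + 0.42578×0.96174×0.79596 = 0.550558 + 0.325937 = 0.876495.
Q̄ = (S₀/π) × [bracket] = (1361/π) × 0.876495 = 379.7 W/m².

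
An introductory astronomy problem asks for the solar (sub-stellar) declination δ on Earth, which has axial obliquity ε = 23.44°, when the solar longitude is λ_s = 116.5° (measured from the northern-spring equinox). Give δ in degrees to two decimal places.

sin δ = sin ε · sin λ_s = sin 23.44° × sin 116.5° = 0.355995.
δ = arcsin(0.355995) = +20.85°.

δ = +20.85°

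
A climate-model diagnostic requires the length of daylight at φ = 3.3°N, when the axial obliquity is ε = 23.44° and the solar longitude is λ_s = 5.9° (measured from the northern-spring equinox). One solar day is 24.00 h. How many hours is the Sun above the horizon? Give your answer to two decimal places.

Solar declination: sin δ = sin ε · sin λ_s = sin 23.44° × sin 5.9° = 0.04089, so δ = +2.343°.
cos H₀ = −tan φ · tan δ = −tan(+3.3°) × tan(+2.343°) = -0.0024, so H₀ = 1.5732 rad = 90.14°.
Daylight = 2H₀/(2π) × 24.00 h = (1.5732/π) × 24.00 = 12.02 h.

12.02 h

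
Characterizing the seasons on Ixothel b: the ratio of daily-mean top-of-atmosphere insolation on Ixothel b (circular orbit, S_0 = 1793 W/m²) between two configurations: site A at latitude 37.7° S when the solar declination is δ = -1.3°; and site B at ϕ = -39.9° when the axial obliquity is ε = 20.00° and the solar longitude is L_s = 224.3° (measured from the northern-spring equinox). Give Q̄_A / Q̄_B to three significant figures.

— Configuration A (ϕ=-37.7°):
cos h₀ = −tan(-37.7°) tan(-1.300°) = -0.0175, h₀ = 1.5883 rad.
Bracket: h₀ sin ϕ sin δ + cos ϕ cos δ sin h₀ = 1.5883×-0.61153×-0.02269 + 0.79122×0.99974×0.99985 = 0.022039 + 0.790896 = 0.812935.
Q̄ = (S_0/π) × [bracket] = (1793/π) × 0.812935 = 463.97 W/m².
— Configuration B (ϕ=-39.9°):
Solar declination: sin δ = sin ε · sin L_s = sin 20.00° × sin 224.3° = -0.23887, so δ = -13.820°.
cos h₀ = −tan(-39.9°) tan(-13.820°) = -0.2057, h₀ = 1.7780 rad.
Bracket: h₀ sin ϕ sin δ + cos ϕ cos δ sin h₀ = 1.7780×-0.64145×-0.23887 + 0.76717×0.97105×0.97862 = 0.272431 + 0.729033 = 1.001464.
Q̄ = (S_0/π) × [bracket] = (1793/π) × 1.001464 = 571.57 W/m².
Ratio Q̄_A / Q̄_B = 463.97 / 571.57 = 0.8117.

Q̄_A / Q̄_B ≈ 0.812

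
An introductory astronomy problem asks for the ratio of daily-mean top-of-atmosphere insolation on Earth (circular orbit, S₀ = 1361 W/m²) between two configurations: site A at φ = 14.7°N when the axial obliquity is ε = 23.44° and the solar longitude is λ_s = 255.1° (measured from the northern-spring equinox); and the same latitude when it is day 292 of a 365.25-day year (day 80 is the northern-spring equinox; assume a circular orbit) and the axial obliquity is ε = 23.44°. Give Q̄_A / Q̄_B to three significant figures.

— Configuration A (φ=+14.7°):
Solar declination: sin δ = sin ε · sin λ_s = sin 23.44° × sin 255.1° = -0.38441, so δ = -22.607°.
cos H₀ = −tan(+14.7°) tan(-22.607°) = 0.1092, H₀ = 1.4613 rad.
Bracket: H₀ sin φ sin δ + cos φ cos δ sin H₀ = 1.4613×0.25376×-0.38441 + 0.96727×0.92316×0.99402 = -0.142547 + 0.887605 = 0.745058.
Q̄ = (S₀/π) × [bracket] = (1361/π) × 0.745058 = 322.77 W/m².
— Configuration B (φ=+14.7°):
Solar longitude: λ_s = 360° × (292 − 80)/365.25 = 208.953°.
sin δ = sin 23.44° × sin 208.953° = -0.19256, so δ = -11.103°.
cos H₀ = −tan(+14.7°) tan(-11.103°) = 0.0515, H₀ = 1.5193 rad.
Bracket: H₀ sin φ sin δ + cos φ cos δ sin H₀ = 1.5193×0.25376×-0.19256 + 0.96727×0.98128×0.99867 = -0.074239 + 0.947900 = 0.873661.
Q̄ = (S₀/π) × [bracket] = (1361/π) × 0.873661 = 378.49 W/m².
Ratio Q̄_A / Q̄_B = 322.77 / 378.49 = 0.8528.

Q̄_A / Q̄_B ≈ 0.853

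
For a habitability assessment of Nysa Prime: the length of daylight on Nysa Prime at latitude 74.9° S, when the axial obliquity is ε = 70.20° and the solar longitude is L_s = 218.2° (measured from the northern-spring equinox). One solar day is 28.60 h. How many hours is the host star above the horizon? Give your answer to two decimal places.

Solar declination: sin δ = sin ε · sin L_s = sin 70.20° × sin 218.2° = -0.58185, so δ = -35.581°.
Sunrise equation: cos h₀ = −tan ϕ · tan δ = -2.6515 ≤ −1, so the host star never sets (polar day) and h₀ = π.
Daylight = 2h₀/(2π) × 28.60 h = (3.1416/π) × 28.60 = 28.60 h.

28.60 h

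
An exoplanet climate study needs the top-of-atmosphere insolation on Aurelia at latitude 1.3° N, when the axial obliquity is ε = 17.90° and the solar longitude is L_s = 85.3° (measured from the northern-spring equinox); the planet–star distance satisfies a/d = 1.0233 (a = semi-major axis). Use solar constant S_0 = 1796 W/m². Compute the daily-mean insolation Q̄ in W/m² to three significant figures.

Q̄ ≈ 576 W/m²

Solar declination: sin δ = sin ε · sin L_s = sin 17.90° × sin 85.3° = 0.30632, so δ = +17.838°.
cos h₀ = −tan(+1.3°) tan(+17.838°) = -0.0073, h₀ = 1.5781 rad.
Bracket: h₀ sin ϕ sin δ + cos ϕ cos δ sin h₀ = 1.5781×0.02269×0.30632 + 0.99974×0.95193×0.99997 = 0.010968 + 0.951654 = 0.962622.
Inverse-square distance factor (a/d)² = 1.0233² = 1.047143.
Q̄ = (S_0/π) × 1.047143 × [bracket] = (1796/π) × 1.047143 × 0.962622 = 576.3 W/m².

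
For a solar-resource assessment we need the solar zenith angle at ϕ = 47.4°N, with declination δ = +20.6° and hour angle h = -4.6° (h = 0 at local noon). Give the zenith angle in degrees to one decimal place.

cos θ_z = sin ϕ sin δ + cos ϕ cos δ cos h = 0.258990 + 0.631555 = 0.890545.
θ_z = arccos(0.890545) = 27.1°.

θ_z = 27.1°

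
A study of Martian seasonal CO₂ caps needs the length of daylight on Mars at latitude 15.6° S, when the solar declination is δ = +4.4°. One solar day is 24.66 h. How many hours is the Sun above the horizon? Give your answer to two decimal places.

cos h₀ = −tan ϕ · tan δ = −tan(-15.6°) × tan(+4.400°) = 0.0215, so h₀ = 1.5493 rad = 88.77°.
Daylight = 2h₀/(2π) × 24.66 h = (1.5493/π) × 24.66 = 12.16 h.

12.16 h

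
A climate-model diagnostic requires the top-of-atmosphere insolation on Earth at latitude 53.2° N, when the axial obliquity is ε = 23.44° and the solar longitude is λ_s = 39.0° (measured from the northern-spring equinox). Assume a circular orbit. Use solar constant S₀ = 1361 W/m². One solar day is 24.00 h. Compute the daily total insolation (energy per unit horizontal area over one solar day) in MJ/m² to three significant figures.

Solar declination: sin δ = sin ε · sin λ_s = sin 23.44° × sin 39.0° = 0.25034, so δ = +14.497°.
cos H₀ = −tan(+53.2°) tan(+14.497°) = -0.3456, H₀ = 1.9237 rad.
Bracket: H₀ sin φ sin δ + cos φ cos δ sin H₀ = 1.9237×0.80073×0.25034 + 0.59902×0.96816×0.93837 = 0.385615 + 0.544205 = 0.929820.
Q̄ = (S₀/π) × [bracket] = (1361/π) × 0.929820 = 402.82 W/m².
Daily total = Q̄ × 24.00 h × 3600 s/h = 402.82 × 24.00 × 3600 / 10⁶ = 34.80 MJ/m².

34.8 MJ/m²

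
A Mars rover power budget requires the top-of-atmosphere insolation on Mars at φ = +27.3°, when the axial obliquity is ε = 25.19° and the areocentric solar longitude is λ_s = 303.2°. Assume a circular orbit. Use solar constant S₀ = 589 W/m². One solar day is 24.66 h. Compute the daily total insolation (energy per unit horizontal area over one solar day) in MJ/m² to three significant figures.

sin δ = sin 25.19° × sin 303.2° = -0.35614, so δ = -20.864°.
cos H₀ = −tan(+27.3°) tan(-20.864°) = 0.1967, H₀ = 1.3728 rad.
Bracket: H₀ sin φ sin δ + cos φ cos δ sin H₀ = 1.3728×0.45865×-0.35614 + 0.88862×0.93443×0.98046 = -0.224238 + 0.814128 = 0.589890.
Q̄ = (S₀/π) × [bracket] = (589/π) × 0.589890 = 110.60 W/m².
Daily total = Q̄ × 24.66 h × 3600 s/h = 110.60 × 24.66 × 3600 / 10⁶ = 9.819 MJ/m².

9.82 MJ/m²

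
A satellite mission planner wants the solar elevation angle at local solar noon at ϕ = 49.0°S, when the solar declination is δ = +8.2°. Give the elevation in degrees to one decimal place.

At local noon the hour angle is zero, so the zenith angle equals |ϕ − δ| = |-49.0° − (+8.200°)| = 57.200°.
Elevation = 90° − 57.200° = 32.8°.

32.8°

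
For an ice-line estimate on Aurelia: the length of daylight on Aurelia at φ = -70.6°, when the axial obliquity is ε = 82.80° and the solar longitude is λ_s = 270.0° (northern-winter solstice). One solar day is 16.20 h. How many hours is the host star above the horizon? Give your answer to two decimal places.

Solar declination: sin δ = sin ε · sin λ_s = sin 82.80° × sin 270.0° = -0.99211, so δ = -82.800°.
Sunrise equation: cos H₀ = −tan φ · tan δ = -22.4782 ≤ −1, so the host star never sets (polar day) and H₀ = π.
Daylight = 2H₀/(2π) × 16.20 h = (3.1416/π) × 16.20 = 16.20 h.

16.20 h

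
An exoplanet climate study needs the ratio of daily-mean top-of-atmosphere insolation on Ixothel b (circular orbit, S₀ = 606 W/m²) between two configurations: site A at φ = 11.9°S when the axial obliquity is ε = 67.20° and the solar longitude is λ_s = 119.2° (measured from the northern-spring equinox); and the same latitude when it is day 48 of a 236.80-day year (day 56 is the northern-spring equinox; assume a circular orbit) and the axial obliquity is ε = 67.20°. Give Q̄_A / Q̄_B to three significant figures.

— Configuration A (φ=-11.9°):
Solar declination: sin δ = sin ε · sin λ_s = sin 67.20° × sin 119.2° = 0.80471, so δ = +53.583°.
cos H₀ = −tan(-11.9°) tan(+53.583°) = 0.2857, H₀ = 1.2811 rad.
Bracket: H₀ sin φ sin δ + cos φ cos δ sin H₀ = 1.2811×-0.20620×0.80471 + 0.97851×0.59366×0.95833 = -0.212574 + 0.556696 = 0.344122.
Q̄ = (S₀/π) × [bracket] = (606/π) × 0.344122 = 66.380 W/m².
— Configuration B (φ=-11.9°):
Solar longitude: λ_s = 360° × (48 − 56)/236.80 = -12.162°, i.e. -12.162° + 360° = 347.838°.
sin δ = sin 67.20° × sin 347.838° = -0.19422, so δ = -11.199°.
cos H₀ = −tan(-11.9°) tan(-11.199°) = -0.0417, H₀ = 1.6125 rad.
Bracket: H₀ sin φ sin δ + cos φ cos δ sin H₀ = 1.6125×-0.20620×-0.19422 + 0.97851×0.98096×0.99913 = 0.064578 + 0.959044 = 1.023622.
Q̄ = (S₀/π) × [bracket] = (606/π) × 1.023622 = 197.45 W/m².
Ratio Q̄_A / Q̄_B = 66.380 / 197.45 = 0.3362.

Q̄_A / Q̄_B ≈ 0.336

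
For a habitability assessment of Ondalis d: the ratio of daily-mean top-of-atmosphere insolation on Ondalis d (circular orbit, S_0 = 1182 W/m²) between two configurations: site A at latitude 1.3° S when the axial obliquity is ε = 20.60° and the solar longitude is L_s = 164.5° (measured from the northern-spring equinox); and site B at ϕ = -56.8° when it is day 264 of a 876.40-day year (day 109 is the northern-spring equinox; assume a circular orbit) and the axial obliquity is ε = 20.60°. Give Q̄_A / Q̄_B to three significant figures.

— Configuration A (ϕ=-1.3°):
Solar declination: sin δ = sin ε · sin L_s = sin 20.60° × sin 164.5° = 0.09403, so δ = +5.395°.
cos h₀ = −tan(-1.3°) tan(+5.395°) = 0.0021, h₀ = 1.5687 rad.
Bracket: h₀ sin ϕ sin δ + cos ϕ cos δ sin h₀ = 1.5687×-0.02269×0.09403 + 0.99974×0.99557×1.00000 = -0.003347 + 0.995311 = 0.991964.
Q̄ = (S_0/π) × [bracket] = (1182/π) × 0.991964 = 373.22 W/m².
— Configuration B (ϕ=-56.8°):
Solar longitude: L_s = 360° × (264 − 109)/876.40 = 63.670°.
sin δ = sin 20.60° × sin 63.670° = 0.31534, so δ = +18.381°.
cos h₀ = −tan(-56.8°) tan(+18.381°) = 0.5078, h₀ = 1.0382 rad.
Bracket: h₀ sin ϕ sin δ + cos ϕ cos δ sin h₀ = 1.0382×-0.83676×0.31534 + 0.54756×0.94898×0.86148 = -0.273943 + 0.447645 = 0.173702.
Q̄ = (S_0/π) × [bracket] = (1182/π) × 0.173702 = 65.354 W/m².
Ratio Q̄_A / Q̄_B = 373.22 / 65.354 = 5.711.

Q̄_A / Q̄_B ≈ 5.71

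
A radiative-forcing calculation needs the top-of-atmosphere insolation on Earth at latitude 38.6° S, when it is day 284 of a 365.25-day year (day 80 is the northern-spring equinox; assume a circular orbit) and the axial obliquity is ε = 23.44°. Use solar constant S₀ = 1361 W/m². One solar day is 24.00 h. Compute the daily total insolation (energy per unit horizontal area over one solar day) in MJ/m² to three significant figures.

34.4 MJ/m²

Solar longitude: λ_s = 360° × (284 − 80)/365.25 = 201.068°.
sin δ = sin 23.44° × sin 201.068° = -0.14299, so δ = -8.221°.
cos H₀ = −tan(-38.6°) tan(-8.221°) = -0.1153, H₀ = 1.6864 rad.
Bracket: H₀ sin φ sin δ + cos φ cos δ sin H₀ = 1.6864×-0.62388×-0.14299 + 0.78152×0.98972×0.99333 = 0.150441 + 0.768327 = 0.918768.
Q̄ = (S₀/π) × [bracket] = (1361/π) × 0.918768 = 398.03 W/m².
Daily total = Q̄ × 24.00 h × 3600 s/h = 398.03 × 24.00 × 3600 / 10⁶ = 34.39 MJ/m².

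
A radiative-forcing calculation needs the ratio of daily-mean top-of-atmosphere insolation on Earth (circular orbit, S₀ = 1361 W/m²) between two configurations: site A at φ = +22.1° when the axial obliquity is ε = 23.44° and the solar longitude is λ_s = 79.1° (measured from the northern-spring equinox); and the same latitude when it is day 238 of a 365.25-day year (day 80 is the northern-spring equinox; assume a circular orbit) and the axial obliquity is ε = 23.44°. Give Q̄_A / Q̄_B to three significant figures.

Q̄_A / Q̄_B ≈ 1.08

— Configuration A (φ=+22.1°):
Solar declination: sin δ = sin ε · sin λ_s = sin 23.44° × sin 79.1° = 0.39061, so δ = +22.993°.
cos H₀ = −tan(+22.1°) tan(+22.993°) = -0.1723, H₀ = 1.7440 rad.
Bracket: H₀ sin φ sin δ + cos φ cos δ sin H₀ = 1.7440×0.37622×0.39061 + 0.92653×0.92056×0.98504 = 0.256290 + 0.840167 = 1.096457.
Q̄ = (S₀/π) × [bracket] = (1361/π) × 1.096457 = 475.01 W/m².
— Configuration B (φ=+22.1°):
Solar longitude: λ_s = 360° × (238 − 80)/365.25 = 155.729°.
sin δ = sin 23.44° × sin 155.729° = 0.16351, so δ = +9.411°.
cos H₀ = −tan(+22.1°) tan(+9.411°) = -0.0673, H₀ = 1.6381 rad.
Bracket: H₀ sin φ sin δ + cos φ cos δ sin H₀ = 1.6381×0.37622×0.16351 + 0.92653×0.98654×0.99773 = 0.100769 + 0.911984 = 1.012753.
Q̄ = (S₀/π) × [bracket] = (1361/π) × 1.012753 = 438.74 W/m².
Ratio Q̄_A / Q̄_B = 475.01 / 438.74 = 1.083.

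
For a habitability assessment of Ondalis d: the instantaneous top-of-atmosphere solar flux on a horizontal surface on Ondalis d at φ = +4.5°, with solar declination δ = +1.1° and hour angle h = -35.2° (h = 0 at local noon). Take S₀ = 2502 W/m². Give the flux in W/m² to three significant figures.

2.04e+03 W/m²

cos θ_z = sin φ sin δ + cos φ cos δ cos h = 0.001506 + 0.814476 = 0.815982.
Flux = S₀ · cos θ_z = 2502 × 0.815982 = 2042 W/m².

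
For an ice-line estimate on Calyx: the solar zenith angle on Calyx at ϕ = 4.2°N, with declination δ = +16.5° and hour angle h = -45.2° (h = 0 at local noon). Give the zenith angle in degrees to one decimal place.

cos θ_z = sin ϕ sin δ + cos ϕ cos δ cos h = 0.020801 + 0.673803 = 0.694604.
θ_z = arccos(0.694604) = 46.0°.

θ_z = 46.0°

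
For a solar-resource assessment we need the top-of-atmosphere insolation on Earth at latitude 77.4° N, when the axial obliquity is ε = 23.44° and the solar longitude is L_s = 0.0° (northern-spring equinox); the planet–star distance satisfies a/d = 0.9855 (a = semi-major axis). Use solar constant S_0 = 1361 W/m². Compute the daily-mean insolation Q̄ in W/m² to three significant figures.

Q̄ ≈ 91.8 W/m²

Solar declination: sin δ = sin ε · sin L_s = sin 23.44° × sin 0.0° = 0.00000, so δ = +0.000°.
cos h₀ = −tan(+77.4°) tan(+0.000°) = -0.0000, h₀ = 1.5708 rad.
Bracket: h₀ sin ϕ sin δ + cos ϕ cos δ sin h₀ = 1.5708×0.97592×0.00000 + 0.21814×1.00000×1.00000 = 0.000000 + 0.218140 = 0.218140.
Inverse-square distance factor (a/d)² = 0.9855² = 0.971210.
Q̄ = (S_0/π) × 0.971210 × [bracket] = (1361/π) × 0.971210 × 0.218140 = 91.78 W/m².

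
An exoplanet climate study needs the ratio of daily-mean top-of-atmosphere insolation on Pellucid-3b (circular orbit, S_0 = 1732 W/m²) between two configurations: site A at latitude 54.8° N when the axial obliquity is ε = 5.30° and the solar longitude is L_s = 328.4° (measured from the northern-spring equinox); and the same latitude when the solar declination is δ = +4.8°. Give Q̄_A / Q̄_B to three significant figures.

Q̄_A / Q̄_B ≈ 0.751

— Configuration A (ϕ=+54.8°):
Solar declination: sin δ = sin ε · sin L_s = sin 5.30° × sin 328.4° = -0.04840, so δ = -2.774°.
cos h₀ = −tan(+54.8°) tan(-2.774°) = 0.0687, h₀ = 1.5020 rad.
Bracket: h₀ sin ϕ sin δ + cos ϕ cos δ sin h₀ = 1.5020×0.81714×-0.04840 + 0.57643×0.99883×0.99764 = -0.059403 + 0.574397 = 0.514994.
Q̄ = (S_0/π) × [bracket] = (1732/π) × 0.514994 = 283.92 W/m².
— Configuration B (ϕ=+54.8°):
cos h₀ = −tan(+54.8°) tan(+4.800°) = -0.1190, h₀ = 1.6901 rad.
Bracket: h₀ sin ϕ sin δ + cos ϕ cos δ sin h₀ = 1.6901×0.81714×0.08368 + 0.57643×0.99649×0.99289 = 0.115566 + 0.570323 = 0.685889.
Q̄ = (S_0/π) × [bracket] = (1732/π) × 0.685889 = 378.14 W/m².
Ratio Q̄_A / Q̄_B = 283.92 / 378.14 = 0.7508.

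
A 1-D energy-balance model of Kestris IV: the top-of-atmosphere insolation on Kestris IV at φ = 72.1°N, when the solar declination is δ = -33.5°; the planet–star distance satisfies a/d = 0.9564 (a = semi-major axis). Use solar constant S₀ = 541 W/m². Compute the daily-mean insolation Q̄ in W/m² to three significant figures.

Q̄ ≈ 0.00 W/m²

cos H₀ = −tan(+72.1°) tan(-33.500°) = 2.0492 ≥ 1 ⇒ polar night, H₀ = 0 and Q̄ = 0.
Inverse-square distance factor (a/d)² = 0.9564² = 0.914701.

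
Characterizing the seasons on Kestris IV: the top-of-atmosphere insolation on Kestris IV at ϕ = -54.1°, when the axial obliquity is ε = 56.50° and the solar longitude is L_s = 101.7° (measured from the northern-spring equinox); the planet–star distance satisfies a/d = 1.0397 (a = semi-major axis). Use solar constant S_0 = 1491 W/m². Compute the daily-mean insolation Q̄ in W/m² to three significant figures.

Q̄ ≈ 0.00 W/m²

Solar declination: sin δ = sin ε · sin L_s = sin 56.50° × sin 101.7° = 0.81656, so δ = +54.742°.
cos h₀ = −tan(-54.1°) tan(+54.742°) = 1.9541 ≥ 1 ⇒ polar night, h₀ = 0 and Q̄ = 0.
Inverse-square distance factor (a/d)² = 1.0397² = 1.080976.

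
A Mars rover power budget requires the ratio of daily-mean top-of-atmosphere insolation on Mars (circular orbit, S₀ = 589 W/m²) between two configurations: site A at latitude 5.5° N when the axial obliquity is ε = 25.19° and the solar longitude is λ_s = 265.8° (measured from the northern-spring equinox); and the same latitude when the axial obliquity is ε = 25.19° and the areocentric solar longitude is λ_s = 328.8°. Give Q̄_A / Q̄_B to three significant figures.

— Configuration A (φ=+5.5°):
Solar declination: sin δ = sin ε · sin λ_s = sin 25.19° × sin 265.8° = -0.42448, so δ = -25.118°.
cos H₀ = −tan(+5.5°) tan(-25.118°) = 0.0451, H₀ = 1.5256 rad.
Bracket: H₀ sin φ sin δ + cos φ cos δ sin H₀ = 1.5256×0.09585×-0.42448 + 0.99540×0.90544×0.99898 = -0.062071 + 0.900356 = 0.838285.
Q̄ = (S₀/π) × [bracket] = (589/π) × 0.838285 = 157.17 W/m².
— Configuration B (φ=+5.5°):
sin δ = sin 25.19° × sin 328.8° = -0.22048, so δ = -12.737°.
cos H₀ = −tan(+5.5°) tan(-12.737°) = 0.0218, H₀ = 1.5490 rad.
Bracket: H₀ sin φ sin δ + cos φ cos δ sin H₀ = 1.5490×0.09585×-0.22048 + 0.99540×0.97539×0.99976 = -0.032735 + 0.970670 = 0.937935.
Q̄ = (S₀/π) × [bracket] = (589/π) × 0.937935 = 175.85 W/m².
Ratio Q̄_A / Q̄_B = 157.17 / 175.85 = 0.8938.

Q̄_A / Q̄_B ≈ 0.894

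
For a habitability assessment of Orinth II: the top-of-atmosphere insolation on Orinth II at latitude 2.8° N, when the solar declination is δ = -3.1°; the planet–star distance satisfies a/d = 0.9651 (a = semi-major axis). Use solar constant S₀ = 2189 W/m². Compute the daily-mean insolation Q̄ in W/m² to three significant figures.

cos H₀ = −tan(+2.8°) tan(-3.100°) = 0.0026, H₀ = 1.5681 rad.
Bracket: H₀ sin φ sin δ + cos φ cos δ sin H₀ = 1.5681×0.04885×-0.05408 + 0.99881×0.99854×1.00000 = -0.004143 + 0.997352 = 0.993209.
Inverse-square distance factor (a/d)² = 0.9651² = 0.931418.
Q̄ = (S₀/π) × 0.931418 × [bracket] = (2189/π) × 0.931418 × 0.993209 = 644.6 W/m².

Q̄ ≈ 645 W/m²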